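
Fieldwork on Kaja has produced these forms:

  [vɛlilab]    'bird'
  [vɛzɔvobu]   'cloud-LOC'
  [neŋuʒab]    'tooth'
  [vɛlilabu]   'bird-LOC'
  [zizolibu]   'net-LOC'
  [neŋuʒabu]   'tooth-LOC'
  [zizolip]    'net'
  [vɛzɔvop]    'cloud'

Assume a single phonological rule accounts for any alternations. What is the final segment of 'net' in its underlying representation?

In [zizolibu] and [zizolip] the final segment of 'net' alternates: [b] ~ [p].
But 'tooth' keeps [b] in both environments ([neŋuʒabu], [neŋuʒab]), so there is no rule changing /b/ to [p] in isolation.
So /p/ is underlying, and a rule of intervocalic voicing — voiceless stops become voiced between vowels — gives [b].

/p/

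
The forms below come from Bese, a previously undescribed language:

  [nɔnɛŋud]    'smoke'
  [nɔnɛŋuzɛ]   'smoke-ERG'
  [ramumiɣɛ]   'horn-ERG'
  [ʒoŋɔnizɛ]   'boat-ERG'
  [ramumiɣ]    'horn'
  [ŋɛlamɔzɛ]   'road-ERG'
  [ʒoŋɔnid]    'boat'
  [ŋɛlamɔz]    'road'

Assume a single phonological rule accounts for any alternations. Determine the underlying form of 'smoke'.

/nɔnɛŋud/

The root 'smoke' surfaces as [nɔnɛŋud] and [nɔnɛŋuzɛ], with a stem-final [d] ~ [z] alternation.
The stem 'road' ([ŋɛlamɔz], [ŋɛlamɔzɛ]) shows [z] unchanged in both environments, so [z] cannot be basic with [d] derived in isolation.
So /d/ is underlying, and a rule of intervocalic spirantization — voiced stops become fricatives between vowels — gives [z].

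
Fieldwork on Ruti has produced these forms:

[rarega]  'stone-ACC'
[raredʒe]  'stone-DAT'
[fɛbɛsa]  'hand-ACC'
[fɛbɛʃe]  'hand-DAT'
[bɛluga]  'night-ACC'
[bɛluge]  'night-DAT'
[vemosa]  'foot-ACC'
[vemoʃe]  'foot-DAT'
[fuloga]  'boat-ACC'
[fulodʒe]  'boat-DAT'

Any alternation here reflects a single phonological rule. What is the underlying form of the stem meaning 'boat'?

In [fuloga] and [fulodʒe] the final segment of 'boat' alternates: [g] ~ [dʒ].
If /g/ were underlying and a rule turned it into [dʒ] before the DAT suffix, 'night' would also alternate; but it has [g] in both [bɛluga] and [bɛluge].
The alternation reflects depalatalization: palato-alveolar /dʒ/ and /ʃ/ become [g] and [s] when no front vowel follows. /dʒ/ is underlying.

/fulodʒ/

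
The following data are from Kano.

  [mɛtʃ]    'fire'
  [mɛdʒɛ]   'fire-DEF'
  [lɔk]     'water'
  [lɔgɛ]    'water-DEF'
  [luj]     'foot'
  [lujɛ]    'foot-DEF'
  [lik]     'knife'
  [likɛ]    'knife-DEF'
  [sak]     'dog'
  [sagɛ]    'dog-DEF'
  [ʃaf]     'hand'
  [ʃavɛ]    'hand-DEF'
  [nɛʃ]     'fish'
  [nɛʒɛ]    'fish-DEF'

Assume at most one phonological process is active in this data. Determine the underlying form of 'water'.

/lɔg/

In [lɔk] and [lɔgɛ] the final segment of 'water' alternates: [k] ~ [g].
Compare 'knife', with invariant [k] in [lik] and [likɛ]: an analysis with underlying /k/ and a rule producing [g] before the DEF suffix would wrongly predict alternation here too.
The underlying segment must be /g/; voiced obstruents become voiceless word-finally, yielding [k] there.
Hence 'water' is /lɔg/ underlyingly.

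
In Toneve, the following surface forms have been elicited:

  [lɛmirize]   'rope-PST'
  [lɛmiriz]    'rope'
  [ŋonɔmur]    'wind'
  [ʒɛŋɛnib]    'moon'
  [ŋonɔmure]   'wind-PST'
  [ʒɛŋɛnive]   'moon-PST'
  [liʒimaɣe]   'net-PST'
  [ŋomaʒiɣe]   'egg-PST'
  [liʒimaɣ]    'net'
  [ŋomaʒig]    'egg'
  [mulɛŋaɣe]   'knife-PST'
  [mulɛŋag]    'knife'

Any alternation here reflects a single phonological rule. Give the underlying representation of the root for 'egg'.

/ŋomaʒig/

In [ŋomaʒig] and [ŋomaʒiɣe] the final segment of 'egg' alternates: [g] ~ [ɣ].
If /ɣ/ were underlying and a rule turned it into [g] in isolation, 'net' would also alternate; but it has [ɣ] in both [liʒimaɣ] and [liʒimaɣe].
The underlying segment must be /g/; voiced stops become fricatives between vowels, yielding [ɣ] there.
The underlying form of 'egg' is therefore /ŋomaʒig/.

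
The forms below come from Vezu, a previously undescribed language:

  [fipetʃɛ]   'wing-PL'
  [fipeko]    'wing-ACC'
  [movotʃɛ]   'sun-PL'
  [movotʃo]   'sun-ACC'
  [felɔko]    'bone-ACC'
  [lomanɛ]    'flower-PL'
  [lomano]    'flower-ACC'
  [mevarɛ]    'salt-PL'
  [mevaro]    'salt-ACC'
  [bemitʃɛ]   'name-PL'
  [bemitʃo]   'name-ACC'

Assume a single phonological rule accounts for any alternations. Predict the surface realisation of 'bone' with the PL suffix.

[felɔtʃɛ]

The root 'wing' surfaces as [fipetʃɛ] and [fipeko], with a stem-final [tʃ] ~ [k] alternation.
If /tʃ/ were underlying and a rule turned it into [k] before the ACC suffix, 'sun' would also alternate; but it has [tʃ] in both [movotʃɛ] and [movotʃo].
The underlying segment must be /k/; /k/ becomes palato-alveolar [tʃ] before a front vowel, yielding [tʃ] there.
From [felɔko] the stem 'bone' is /felɔk/; before a front vowel this yields [felɔtʃɛ].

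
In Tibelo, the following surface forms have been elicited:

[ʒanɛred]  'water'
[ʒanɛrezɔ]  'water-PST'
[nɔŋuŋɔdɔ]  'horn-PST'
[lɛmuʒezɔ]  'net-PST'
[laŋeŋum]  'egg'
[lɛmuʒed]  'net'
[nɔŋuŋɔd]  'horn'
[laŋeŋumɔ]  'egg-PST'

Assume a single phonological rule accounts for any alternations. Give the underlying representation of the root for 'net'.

/lɛmuʒez/

The stem for 'net' ends in [d] in [lɛmuʒed] but [z] in [lɛmuʒezɔ].
Compare 'horn', with invariant [d] in [nɔŋuŋɔd] and [nɔŋuŋɔdɔ]: an analysis with underlying /d/ and a rule producing [z] before the PST suffix would wrongly predict alternation here too.
Therefore /z/ is basic and [d] is derived by word-final hardening (voiced fricatives become stops word-finally).
The underlying form of 'net' is therefore /lɛmuʒez/.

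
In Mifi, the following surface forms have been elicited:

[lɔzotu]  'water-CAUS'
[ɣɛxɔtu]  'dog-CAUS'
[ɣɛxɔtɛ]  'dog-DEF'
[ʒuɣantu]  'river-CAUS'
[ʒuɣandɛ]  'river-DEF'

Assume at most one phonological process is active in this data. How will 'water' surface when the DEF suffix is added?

The DEF morpheme has two allomorphs, [-dɛ] and [-tɛ].
By contrast the CAUS suffix keeps its initial [t] throughout — that segment must be underlying.
The DEF suffix is therefore /-dɛ/ underlyingly, with post-vocalic devoicing: voiced stops become voiceless after a vowel.
After 'water', which ends in a vowel, the suffix surfaces as [-tɛ], giving [lɔzotɛ].

[lɔzotɛ]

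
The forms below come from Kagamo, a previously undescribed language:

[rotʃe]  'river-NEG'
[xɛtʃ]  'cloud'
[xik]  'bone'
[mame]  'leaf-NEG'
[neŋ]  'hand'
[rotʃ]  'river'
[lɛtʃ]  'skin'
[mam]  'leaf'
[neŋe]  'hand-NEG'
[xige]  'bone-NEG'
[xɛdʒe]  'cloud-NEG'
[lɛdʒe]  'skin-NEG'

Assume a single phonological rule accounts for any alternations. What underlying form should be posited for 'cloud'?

/xɛdʒ/

'cloud' shows [dʒ] ~ [tʃ] at the end of the stem ([xɛdʒe] vs [xɛtʃ]).
But 'river' keeps [tʃ] in both environments ([rotʃe], [rotʃ]), so there is no rule changing /tʃ/ to [dʒ] before the NEG suffix.
The underlying segment must be /dʒ/; voiced obstruents become voiceless word-finally, yielding [tʃ] there.
The underlying form of 'cloud' is therefore /xɛdʒ/.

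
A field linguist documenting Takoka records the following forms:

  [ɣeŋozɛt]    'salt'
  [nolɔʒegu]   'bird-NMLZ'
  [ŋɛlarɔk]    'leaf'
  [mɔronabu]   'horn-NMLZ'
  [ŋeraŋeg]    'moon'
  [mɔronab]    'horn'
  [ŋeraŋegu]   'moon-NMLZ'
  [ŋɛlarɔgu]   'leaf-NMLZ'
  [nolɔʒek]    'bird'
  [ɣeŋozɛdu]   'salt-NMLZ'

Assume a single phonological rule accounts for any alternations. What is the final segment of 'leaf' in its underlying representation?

/k/

In [ŋɛlarɔgu] and [ŋɛlarɔk] the final segment of 'leaf' alternates: [g] ~ [k].
But 'moon' keeps [g] in both environments ([ŋeraŋegu], [ŋeraŋeg]), so there is no rule changing /g/ to [k] in isolation.
So /k/ is underlying, and a rule of intervocalic voicing — voiceless stops become voiced between vowels — gives [g].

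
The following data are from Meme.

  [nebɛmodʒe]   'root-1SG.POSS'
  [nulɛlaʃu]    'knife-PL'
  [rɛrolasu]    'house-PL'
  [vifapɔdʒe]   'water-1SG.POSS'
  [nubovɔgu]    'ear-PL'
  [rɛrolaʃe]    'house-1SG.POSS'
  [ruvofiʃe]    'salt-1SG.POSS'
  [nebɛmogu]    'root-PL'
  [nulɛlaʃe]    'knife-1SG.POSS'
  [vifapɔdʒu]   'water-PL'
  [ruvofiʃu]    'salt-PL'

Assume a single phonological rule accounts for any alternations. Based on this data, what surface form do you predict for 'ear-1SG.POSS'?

In [nebɛmodʒe] and [nebɛmogu] the final segment of 'root' alternates: [dʒ] ~ [g].
If /dʒ/ were underlying and a rule turned it into [g] before the PL suffix, 'water' would also alternate; but it has [dʒ] in both [vifapɔdʒe] and [vifapɔdʒu].
The alternation reflects palatalization before a front vowel: /g/ and /s/ become palato-alveolar [dʒ] and [ʃ] before a front vowel. /g/ is underlying.
From [nubovɔgu] the stem 'ear' is /nubovɔg/; before a front vowel this yields [nubovɔdʒe].

[nubovɔdʒe]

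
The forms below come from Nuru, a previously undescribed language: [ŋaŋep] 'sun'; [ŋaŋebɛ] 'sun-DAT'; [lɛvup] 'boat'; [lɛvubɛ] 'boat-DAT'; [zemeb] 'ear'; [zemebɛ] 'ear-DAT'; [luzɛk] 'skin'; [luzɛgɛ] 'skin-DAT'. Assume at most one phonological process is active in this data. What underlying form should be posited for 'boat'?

In [lɛvup] and [lɛvubɛ] the final segment of 'boat' alternates: [p] ~ [b].
But 'ear' keeps [b] in both environments ([zemeb], [zemebɛ]), so there is no rule changing /b/ to [p] in isolation.
The underlying segment must be /p/; voiceless stops become voiced between vowels, yielding [b] there.
The underlying form of 'boat' is therefore /lɛvup/.

/lɛvup/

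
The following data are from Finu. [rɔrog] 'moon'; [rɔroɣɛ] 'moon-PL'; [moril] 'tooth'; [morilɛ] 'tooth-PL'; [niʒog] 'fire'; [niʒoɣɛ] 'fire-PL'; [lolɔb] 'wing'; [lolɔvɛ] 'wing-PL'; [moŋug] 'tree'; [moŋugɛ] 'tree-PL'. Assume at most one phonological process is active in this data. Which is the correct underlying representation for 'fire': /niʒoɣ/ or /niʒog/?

The root 'fire' surfaces as [niʒog] and [niʒoɣɛ], with a stem-final [g] ~ [ɣ] alternation.
But 'tree' keeps [g] in both environments ([moŋug], [moŋugɛ]), so there is no rule changing /g/ to [ɣ] before the PL suffix.
The underlying segment must be /ɣ/; voiced fricatives become stops word-finally, yielding [g] there.

/niʒoɣ/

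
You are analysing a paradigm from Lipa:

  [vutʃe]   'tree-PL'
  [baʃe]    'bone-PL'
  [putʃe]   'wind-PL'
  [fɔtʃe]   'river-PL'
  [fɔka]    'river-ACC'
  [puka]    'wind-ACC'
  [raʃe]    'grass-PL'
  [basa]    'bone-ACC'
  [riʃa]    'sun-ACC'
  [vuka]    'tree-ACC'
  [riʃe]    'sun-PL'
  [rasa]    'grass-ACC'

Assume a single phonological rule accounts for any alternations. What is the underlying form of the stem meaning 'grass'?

The root 'grass' surfaces as [rasa] and [raʃe], with a stem-final [s] ~ [ʃ] alternation.
But 'sun' keeps [ʃ] in both environments ([riʃa], [riʃe]), so there is no rule changing /ʃ/ to [s] before the ACC suffix.
The alternation reflects palatalization before a front vowel: /k/ and /s/ become palato-alveolar [tʃ] and [ʃ] before a front vowel. /s/ is underlying.
The underlying form of 'grass' is therefore /ras/.

/ras/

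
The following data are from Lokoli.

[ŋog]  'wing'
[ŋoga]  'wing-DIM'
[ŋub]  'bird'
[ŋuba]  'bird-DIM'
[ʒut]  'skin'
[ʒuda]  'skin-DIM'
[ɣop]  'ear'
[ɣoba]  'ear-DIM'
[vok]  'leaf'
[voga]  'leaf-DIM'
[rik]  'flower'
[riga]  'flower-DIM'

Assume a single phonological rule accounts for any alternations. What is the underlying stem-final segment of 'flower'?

/k/

The root 'flower' surfaces as [rik] and [riga], with a stem-final [k] ~ [g] alternation.
Compare 'wing', with invariant [g] in [ŋog] and [ŋoga]: an analysis with underlying /g/ and a rule producing [k] in isolation would wrongly predict alternation here too.
The alternation reflects intervocalic voicing: voiceless stops become voiced between vowels. /k/ is underlying.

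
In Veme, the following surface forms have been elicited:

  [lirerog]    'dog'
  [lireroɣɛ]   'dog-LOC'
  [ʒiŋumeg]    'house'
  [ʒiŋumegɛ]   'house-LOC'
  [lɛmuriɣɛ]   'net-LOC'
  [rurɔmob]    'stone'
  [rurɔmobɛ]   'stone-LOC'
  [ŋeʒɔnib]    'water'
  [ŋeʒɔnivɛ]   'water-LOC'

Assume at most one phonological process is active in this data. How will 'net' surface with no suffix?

In [lirerog] and [lireroɣɛ] the final segment of 'dog' alternates: [g] ~ [ɣ].
If /g/ were underlying and a rule turned it into [ɣ] before the LOC suffix, 'house' would also alternate; but it has [g] in both [ʒiŋumeg] and [ʒiŋumegɛ].
The alternation reflects word-final hardening: voiced fricatives become stops word-finally. /ɣ/ is underlying.
The one attested form of 'net', [lɛmuriɣɛ], shows underlying /lɛmuriɣ/. Applying the same rule word-finally gives [lɛmurig].

[lɛmurig]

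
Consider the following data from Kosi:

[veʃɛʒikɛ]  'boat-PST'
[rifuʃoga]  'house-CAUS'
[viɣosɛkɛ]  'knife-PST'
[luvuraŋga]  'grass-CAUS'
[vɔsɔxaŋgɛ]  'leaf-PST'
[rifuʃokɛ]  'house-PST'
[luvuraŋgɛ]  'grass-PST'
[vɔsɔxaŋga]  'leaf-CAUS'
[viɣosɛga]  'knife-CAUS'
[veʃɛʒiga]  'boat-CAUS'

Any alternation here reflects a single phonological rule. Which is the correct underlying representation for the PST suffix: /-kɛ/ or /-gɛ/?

/-kɛ/

The PST morpheme has two allomorphs, [-gɛ] and [-kɛ].
By contrast the CAUS suffix keeps its initial [g] throughout — that segment must be underlying.
So the underlying form is /-kɛ/, and voiceless stops become voiced after a nasal.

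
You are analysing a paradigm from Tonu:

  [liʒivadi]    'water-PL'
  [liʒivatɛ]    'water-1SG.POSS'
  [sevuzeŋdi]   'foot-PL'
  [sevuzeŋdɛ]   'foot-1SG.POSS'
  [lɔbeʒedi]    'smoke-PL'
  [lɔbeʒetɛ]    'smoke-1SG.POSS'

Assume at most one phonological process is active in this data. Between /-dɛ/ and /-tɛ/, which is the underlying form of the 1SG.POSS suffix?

/-tɛ/

The 1SG.POSS suffix surfaces as [-dɛ] and [-tɛ], depending on the final segment of the stem.
By contrast the PL suffix keeps its initial [d] throughout — that segment must be underlying.
So the underlying form is /-tɛ/, and voiceless stops become voiced after a nasal.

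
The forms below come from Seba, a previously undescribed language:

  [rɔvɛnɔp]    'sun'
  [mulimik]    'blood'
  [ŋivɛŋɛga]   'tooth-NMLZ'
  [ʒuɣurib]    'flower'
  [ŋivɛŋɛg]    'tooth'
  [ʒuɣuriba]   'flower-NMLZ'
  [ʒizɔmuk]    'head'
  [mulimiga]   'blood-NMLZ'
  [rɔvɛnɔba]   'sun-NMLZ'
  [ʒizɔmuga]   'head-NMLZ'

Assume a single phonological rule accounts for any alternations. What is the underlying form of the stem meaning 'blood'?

/mulimik/

'blood' shows [g] ~ [k] at the end of the stem ([mulimiga] vs [mulimik]).
The stem 'tooth' ([ŋivɛŋɛga], [ŋivɛŋɛg]) shows [g] unchanged in both environments, so [g] cannot be basic with [k] derived in isolation.
Therefore /k/ is basic and [g] is derived by intervocalic voicing (voiceless stops become voiced between vowels).
The underlying form of 'blood' is therefore /mulimik/.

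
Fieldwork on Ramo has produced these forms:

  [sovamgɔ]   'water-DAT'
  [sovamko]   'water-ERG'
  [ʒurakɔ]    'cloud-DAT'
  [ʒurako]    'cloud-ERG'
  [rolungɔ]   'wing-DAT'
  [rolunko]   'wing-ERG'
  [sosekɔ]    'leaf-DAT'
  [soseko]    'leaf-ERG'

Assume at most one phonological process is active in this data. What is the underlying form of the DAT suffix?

The DAT morpheme has two allomorphs, [-gɔ] and [-kɔ].
By contrast the ERG suffix keeps its initial [k] throughout — that segment must be underlying.
The DAT suffix is therefore /-gɔ/ underlyingly, with post-vocalic devoicing: voiced stops become voiceless after a vowel.

/-gɔ/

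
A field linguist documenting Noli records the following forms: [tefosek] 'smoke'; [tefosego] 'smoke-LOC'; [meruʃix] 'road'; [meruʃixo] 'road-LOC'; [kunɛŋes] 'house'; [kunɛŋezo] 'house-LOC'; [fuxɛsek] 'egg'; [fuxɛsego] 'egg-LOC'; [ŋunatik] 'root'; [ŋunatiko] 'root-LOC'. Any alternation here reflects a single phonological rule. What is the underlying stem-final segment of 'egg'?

The root 'egg' surfaces as [fuxɛsek] and [fuxɛsego], with a stem-final [k] ~ [g] alternation.
But 'root' keeps [k] in both environments ([ŋunatik], [ŋunatiko]), so there is no rule changing /k/ to [g] before the LOC suffix.
The underlying segment must be /g/; voiced obstruents become voiceless word-finally, yielding [k] there.

/g/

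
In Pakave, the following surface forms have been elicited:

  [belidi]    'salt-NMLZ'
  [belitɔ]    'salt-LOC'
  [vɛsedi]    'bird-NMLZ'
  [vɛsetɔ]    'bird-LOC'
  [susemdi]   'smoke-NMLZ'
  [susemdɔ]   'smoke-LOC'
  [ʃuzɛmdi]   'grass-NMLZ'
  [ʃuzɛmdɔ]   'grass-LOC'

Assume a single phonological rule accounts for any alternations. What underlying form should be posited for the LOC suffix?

/-tɔ/

The LOC suffix surfaces as [-dɔ] and [-tɔ], depending on the final segment of the stem.
The NMLZ suffix, which begins with [d], is invariant after every stem; so [d] is not altered by any rule here.
So the underlying form is /-tɔ/, and voiceless stops become voiced after a nasal.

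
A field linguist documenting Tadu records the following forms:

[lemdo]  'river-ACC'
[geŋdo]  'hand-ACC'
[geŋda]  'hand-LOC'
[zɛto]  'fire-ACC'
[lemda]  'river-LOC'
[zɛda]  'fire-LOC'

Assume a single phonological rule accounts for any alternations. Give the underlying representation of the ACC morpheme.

The ACC morpheme has two allomorphs, [-do] and [-to].
The LOC suffix, which begins with [d], is invariant after every stem; so [d] is not altered by any rule here.
The ACC suffix is therefore /-to/ underlyingly, with post-nasal voicing: voiceless stops become voiced after a nasal.

/-to/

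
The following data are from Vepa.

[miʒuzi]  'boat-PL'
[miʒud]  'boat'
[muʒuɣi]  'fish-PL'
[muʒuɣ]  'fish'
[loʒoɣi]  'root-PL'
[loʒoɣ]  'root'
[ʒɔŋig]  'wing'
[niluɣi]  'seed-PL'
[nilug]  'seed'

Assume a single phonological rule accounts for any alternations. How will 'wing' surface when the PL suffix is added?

In [niluɣi] and [nilug] the final segment of 'seed' alternates: [ɣ] ~ [g].
But 'root' keeps [ɣ] in both environments ([loʒoɣi], [loʒoɣ]), so there is no rule changing /ɣ/ to [g] in isolation.
The alternation reflects intervocalic spirantization: voiced stops become fricatives between vowels. /g/ is underlying.
From [ʒɔŋig] the stem 'wing' is /ʒɔŋig/; between vowels this yields [ʒɔŋiɣi].

[ʒɔŋiɣi]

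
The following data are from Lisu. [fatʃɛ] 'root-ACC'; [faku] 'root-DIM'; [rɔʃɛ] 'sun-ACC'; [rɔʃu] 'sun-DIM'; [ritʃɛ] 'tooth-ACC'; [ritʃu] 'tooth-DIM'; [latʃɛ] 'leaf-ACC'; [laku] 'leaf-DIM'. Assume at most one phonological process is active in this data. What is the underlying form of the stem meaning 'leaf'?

/lak/

The root 'leaf' surfaces as [latʃɛ] and [laku], with a stem-final [tʃ] ~ [k] alternation.
But 'tooth' keeps [tʃ] in both environments ([ritʃɛ], [ritʃu]), so there is no rule changing /tʃ/ to [k] before the DIM suffix.
The underlying segment must be /k/; /k/ becomes palato-alveolar [tʃ] before a front vowel, yielding [tʃ] there.
Hence 'leaf' is /lak/ underlyingly.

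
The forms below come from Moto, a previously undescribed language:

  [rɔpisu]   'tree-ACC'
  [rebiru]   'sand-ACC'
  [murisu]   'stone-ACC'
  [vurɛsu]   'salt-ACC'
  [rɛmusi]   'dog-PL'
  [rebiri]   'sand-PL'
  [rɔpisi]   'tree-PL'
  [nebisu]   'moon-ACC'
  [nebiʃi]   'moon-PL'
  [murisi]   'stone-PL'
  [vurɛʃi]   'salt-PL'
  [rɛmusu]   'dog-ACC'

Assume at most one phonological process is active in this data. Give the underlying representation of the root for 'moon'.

In [nebisu] and [nebiʃi] the final segment of 'moon' alternates: [s] ~ [ʃ].
But 'stone' keeps [s] in both environments ([murisu], [murisi]), so there is no rule changing /s/ to [ʃ] before the PL suffix.
Therefore /ʃ/ is basic and [s] is derived by depalatalization (palato-alveolar /ʃ/ becomes [s] when no front vowel follows).

/nebiʃ/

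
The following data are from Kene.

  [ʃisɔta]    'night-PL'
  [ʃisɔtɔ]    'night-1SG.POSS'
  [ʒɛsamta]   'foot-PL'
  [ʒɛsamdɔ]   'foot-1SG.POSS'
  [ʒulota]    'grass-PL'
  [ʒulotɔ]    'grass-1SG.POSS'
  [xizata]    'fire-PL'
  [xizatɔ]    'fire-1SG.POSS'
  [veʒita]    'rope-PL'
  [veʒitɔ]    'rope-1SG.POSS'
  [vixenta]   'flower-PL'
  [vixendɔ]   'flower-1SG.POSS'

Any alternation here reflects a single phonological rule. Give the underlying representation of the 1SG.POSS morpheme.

/-dɔ/

The 1SG.POSS suffix surfaces as [-dɔ] and [-tɔ], depending on the final segment of the stem.
The PL suffix, which begins with [t], is invariant after every stem; so [t] is not altered by any rule here.
So the underlying form is /-dɔ/, and voiced stops become voiceless after a vowel.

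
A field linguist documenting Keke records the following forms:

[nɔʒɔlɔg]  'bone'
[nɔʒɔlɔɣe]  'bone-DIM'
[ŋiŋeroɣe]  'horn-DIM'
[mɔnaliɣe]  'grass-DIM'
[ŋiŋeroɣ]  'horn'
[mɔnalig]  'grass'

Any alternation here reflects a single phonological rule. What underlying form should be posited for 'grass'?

/mɔnalig/

The stem for 'grass' ends in [ɣ] in [mɔnaliɣe] but [g] in [mɔnalig].
But 'horn' keeps [ɣ] in both environments ([ŋiŋeroɣe], [ŋiŋeroɣ]), so there is no rule changing /ɣ/ to [g] in isolation.
Therefore /g/ is basic and [ɣ] is derived by intervocalic spirantization (voiced stops become fricatives between vowels).
Hence 'grass' is /mɔnalig/ underlyingly.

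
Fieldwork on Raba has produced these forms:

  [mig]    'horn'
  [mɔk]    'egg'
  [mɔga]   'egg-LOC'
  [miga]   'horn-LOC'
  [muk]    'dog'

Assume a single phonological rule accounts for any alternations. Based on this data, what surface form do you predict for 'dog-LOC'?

[muga]

'egg' shows [g] ~ [k] at the end of the stem ([mɔga] vs [mɔk]).
Compare 'horn', with invariant [g] in [miga] and [mig]: an analysis with underlying /g/ and a rule producing [k] in isolation would wrongly predict alternation here too.
So /k/ is underlying, and a rule of intervocalic voicing — voiceless stops become voiced between vowels — gives [g].
From [muk] the stem 'dog' is /muk/; between vowels this yields [muga].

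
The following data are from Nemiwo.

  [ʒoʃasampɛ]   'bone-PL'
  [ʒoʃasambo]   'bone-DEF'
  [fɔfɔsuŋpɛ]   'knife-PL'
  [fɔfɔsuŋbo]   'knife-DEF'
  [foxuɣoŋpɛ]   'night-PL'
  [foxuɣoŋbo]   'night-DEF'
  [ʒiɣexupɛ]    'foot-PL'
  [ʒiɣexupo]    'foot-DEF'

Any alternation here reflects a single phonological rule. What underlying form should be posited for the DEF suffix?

/-bo/

The DEF suffix surfaces as [-bo] and [-po], depending on the final segment of the stem.
By contrast the PL suffix keeps its initial [p] throughout — that segment must be underlying.
So the underlying form is /-bo/, and voiced stops become voiceless after a vowel.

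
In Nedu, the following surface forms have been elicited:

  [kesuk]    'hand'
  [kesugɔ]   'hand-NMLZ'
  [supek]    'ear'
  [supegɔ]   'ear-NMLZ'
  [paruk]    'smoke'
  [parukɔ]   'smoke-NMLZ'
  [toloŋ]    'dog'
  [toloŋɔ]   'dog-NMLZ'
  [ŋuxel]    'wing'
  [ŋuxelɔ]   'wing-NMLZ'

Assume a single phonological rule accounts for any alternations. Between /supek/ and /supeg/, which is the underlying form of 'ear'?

/supeg/

The stem for 'ear' ends in [k] in [supek] but [g] in [supegɔ].
But 'smoke' keeps [k] in both environments ([paruk], [parukɔ]), so there is no rule changing /k/ to [g] before the NMLZ suffix.
So /g/ is underlying, and a rule of word-final obstruent devoicing — voiced obstruents become voiceless word-finally — gives [k].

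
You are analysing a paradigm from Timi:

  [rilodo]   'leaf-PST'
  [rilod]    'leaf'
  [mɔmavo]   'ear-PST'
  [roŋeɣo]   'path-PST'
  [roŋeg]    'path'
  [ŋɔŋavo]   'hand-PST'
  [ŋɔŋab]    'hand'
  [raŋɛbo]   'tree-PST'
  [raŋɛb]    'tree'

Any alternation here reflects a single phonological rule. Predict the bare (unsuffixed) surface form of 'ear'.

In [ŋɔŋavo] and [ŋɔŋab] the final segment of 'hand' alternates: [v] ~ [b].
If /b/ were underlying and a rule turned it into [v] before the PST suffix, 'tree' would also alternate; but it has [b] in both [raŋɛbo] and [raŋɛb].
The alternation reflects word-final hardening: voiced fricatives become stops word-finally. /v/ is underlying.
From [mɔmavo] the stem 'ear' is /mɔmav/; word-finally this yields [mɔmab].

[mɔmab]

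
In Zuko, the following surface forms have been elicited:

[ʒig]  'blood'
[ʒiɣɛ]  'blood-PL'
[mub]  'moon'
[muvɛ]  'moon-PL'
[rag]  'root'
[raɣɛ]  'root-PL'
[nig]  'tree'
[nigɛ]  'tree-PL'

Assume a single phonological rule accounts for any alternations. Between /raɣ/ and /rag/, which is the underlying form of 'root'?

/raɣ/

The root 'root' surfaces as [rag] and [raɣɛ], with a stem-final [g] ~ [ɣ] alternation.
But 'tree' keeps [g] in both environments ([nig], [nigɛ]), so there is no rule changing /g/ to [ɣ] before the PL suffix.
So /ɣ/ is underlying, and a rule of word-final hardening — voiced fricatives become stops word-finally — gives [g].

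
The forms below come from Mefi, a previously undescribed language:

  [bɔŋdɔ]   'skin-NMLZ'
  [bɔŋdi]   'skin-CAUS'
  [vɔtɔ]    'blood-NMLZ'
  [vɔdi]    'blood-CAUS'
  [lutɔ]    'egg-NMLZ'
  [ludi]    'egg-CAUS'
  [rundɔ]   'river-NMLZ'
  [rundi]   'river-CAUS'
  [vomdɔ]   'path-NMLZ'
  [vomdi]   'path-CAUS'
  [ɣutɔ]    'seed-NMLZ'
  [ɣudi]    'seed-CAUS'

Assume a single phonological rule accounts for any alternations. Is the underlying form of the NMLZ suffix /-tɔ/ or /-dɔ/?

The NMLZ suffix surfaces as [-dɔ] and [-tɔ], depending on the final segment of the stem.
The CAUS suffix, which begins with [d], is invariant after every stem; so [d] is not altered by any rule here.
The NMLZ suffix is therefore /-tɔ/ underlyingly, with post-nasal voicing: voiceless stops become voiced after a nasal.

/-tɔ/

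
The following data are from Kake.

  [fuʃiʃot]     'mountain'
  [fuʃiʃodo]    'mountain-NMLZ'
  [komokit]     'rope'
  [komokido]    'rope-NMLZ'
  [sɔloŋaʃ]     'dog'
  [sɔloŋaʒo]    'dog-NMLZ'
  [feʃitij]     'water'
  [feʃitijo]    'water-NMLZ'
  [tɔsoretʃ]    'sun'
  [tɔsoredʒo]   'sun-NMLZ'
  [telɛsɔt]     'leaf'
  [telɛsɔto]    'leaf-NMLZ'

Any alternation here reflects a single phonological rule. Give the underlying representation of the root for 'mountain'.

'mountain' shows [t] ~ [d] at the end of the stem ([fuʃiʃot] vs [fuʃiʃodo]).
Compare 'leaf', with invariant [t] in [telɛsɔt] and [telɛsɔto]: an analysis with underlying /t/ and a rule producing [d] before the NMLZ suffix would wrongly predict alternation here too.
Therefore /d/ is basic and [t] is derived by word-final obstruent devoicing (voiced obstruents become voiceless word-finally).
Hence 'mountain' is /fuʃiʃod/ underlyingly.

/fuʃiʃod/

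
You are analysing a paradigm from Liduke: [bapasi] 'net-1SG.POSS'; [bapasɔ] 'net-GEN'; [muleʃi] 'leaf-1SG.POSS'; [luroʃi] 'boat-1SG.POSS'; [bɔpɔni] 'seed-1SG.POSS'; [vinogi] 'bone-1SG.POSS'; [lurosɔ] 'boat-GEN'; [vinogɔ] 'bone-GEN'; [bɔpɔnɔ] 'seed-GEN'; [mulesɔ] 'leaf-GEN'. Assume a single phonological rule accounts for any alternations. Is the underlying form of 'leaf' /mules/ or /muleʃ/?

/muleʃ/

The stem for 'leaf' ends in [s] in [mulesɔ] but [ʃ] in [muleʃi].
If /s/ were underlying and a rule turned it into [ʃ] before the 1SG.POSS suffix, 'net' would also alternate; but it has [s] in both [bapasɔ] and [bapasi].
The alternation reflects depalatalization: palato-alveolar /ʃ/ becomes [s] when no front vowel follows. /ʃ/ is underlying.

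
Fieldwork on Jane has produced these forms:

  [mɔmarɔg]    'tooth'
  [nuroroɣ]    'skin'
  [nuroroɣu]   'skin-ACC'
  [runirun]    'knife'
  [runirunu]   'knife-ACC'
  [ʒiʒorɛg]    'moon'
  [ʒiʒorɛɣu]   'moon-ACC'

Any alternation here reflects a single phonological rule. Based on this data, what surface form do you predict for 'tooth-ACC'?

[mɔmarɔɣu]

The stem for 'moon' ends in [g] in [ʒiʒorɛg] but [ɣ] in [ʒiʒorɛɣu].
Compare 'skin', with invariant [ɣ] in [nuroroɣ] and [nuroroɣu]: an analysis with underlying /ɣ/ and a rule producing [g] in isolation would wrongly predict alternation here too.
The underlying segment must be /g/; voiced stops become fricatives between vowels, yielding [ɣ] there.
The one attested form of 'tooth', [mɔmarɔg], shows underlying /mɔmarɔg/. Applying the same rule between vowels gives [mɔmarɔɣu].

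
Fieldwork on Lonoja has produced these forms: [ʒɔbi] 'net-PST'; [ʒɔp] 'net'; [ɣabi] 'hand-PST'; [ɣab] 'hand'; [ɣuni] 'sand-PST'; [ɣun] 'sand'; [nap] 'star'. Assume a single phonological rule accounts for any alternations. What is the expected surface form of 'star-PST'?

[nabi]

The stem for 'net' ends in [b] in [ʒɔbi] but [p] in [ʒɔp].
If /b/ were underlying and a rule turned it into [p] in isolation, 'hand' would also alternate; but it has [b] in both [ɣabi] and [ɣab].
The alternation reflects intervocalic voicing: voiceless stops become voiced between vowels. /p/ is underlying.
From [nap] the stem 'star' is /nap/; between vowels this yields [nabi].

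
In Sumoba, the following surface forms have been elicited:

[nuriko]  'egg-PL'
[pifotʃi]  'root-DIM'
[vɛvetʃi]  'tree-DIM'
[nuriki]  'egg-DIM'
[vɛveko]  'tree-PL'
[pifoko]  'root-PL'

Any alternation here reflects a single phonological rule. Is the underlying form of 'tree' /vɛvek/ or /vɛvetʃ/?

'tree' shows [tʃ] ~ [k] at the end of the stem ([vɛvetʃi] vs [vɛveko]).
But 'egg' keeps [k] in both environments ([nuriki], [nuriko]), so there is no rule changing /k/ to [tʃ] before the DIM suffix.
The alternation reflects depalatalization: palato-alveolar /tʃ/ becomes [k] when no front vowel follows. /tʃ/ is underlying.

/vɛvetʃ/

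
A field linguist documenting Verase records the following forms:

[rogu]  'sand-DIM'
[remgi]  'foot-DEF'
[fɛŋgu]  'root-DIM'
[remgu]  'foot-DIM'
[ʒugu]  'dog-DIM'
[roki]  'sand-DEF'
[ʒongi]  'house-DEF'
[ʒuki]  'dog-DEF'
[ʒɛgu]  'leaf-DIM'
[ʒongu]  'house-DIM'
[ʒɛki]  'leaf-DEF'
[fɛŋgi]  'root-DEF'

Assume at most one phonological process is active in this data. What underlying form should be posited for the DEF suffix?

/-ki/

The DEF suffix surfaces as [-gi] and [-ki], depending on the final segment of the stem.
The DIM suffix, which begins with [g], is invariant after every stem; so [g] is not altered by any rule here.
So the underlying form is /-ki/, and voiceless stops become voiced after a nasal.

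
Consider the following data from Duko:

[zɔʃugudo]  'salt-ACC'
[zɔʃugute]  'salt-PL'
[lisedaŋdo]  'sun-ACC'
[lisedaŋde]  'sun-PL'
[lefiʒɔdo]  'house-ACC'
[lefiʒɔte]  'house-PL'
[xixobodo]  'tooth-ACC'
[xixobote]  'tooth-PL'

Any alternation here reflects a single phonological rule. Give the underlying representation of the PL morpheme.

The PL suffix surfaces as [-de] and [-te], depending on the final segment of the stem.
The ACC suffix, which begins with [d], is invariant after every stem; so [d] is not altered by any rule here.
The PL suffix is therefore /-te/ underlyingly, with post-nasal voicing: voiceless stops become voiced after a nasal.

/-te/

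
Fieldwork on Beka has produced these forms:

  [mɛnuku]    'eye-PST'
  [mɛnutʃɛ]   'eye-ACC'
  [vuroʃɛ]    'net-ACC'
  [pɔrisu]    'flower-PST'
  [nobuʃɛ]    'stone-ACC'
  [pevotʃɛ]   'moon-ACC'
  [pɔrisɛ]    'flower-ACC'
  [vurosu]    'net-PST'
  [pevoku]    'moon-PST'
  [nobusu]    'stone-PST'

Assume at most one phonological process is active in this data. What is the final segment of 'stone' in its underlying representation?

/ʃ/

In [nobuʃɛ] and [nobusu] the final segment of 'stone' alternates: [ʃ] ~ [s].
The stem 'flower' ([pɔrisɛ], [pɔrisu]) shows [s] unchanged in both environments, so [s] cannot be basic with [ʃ] derived before the ACC suffix.
So /ʃ/ is underlying, and a rule of depalatalization — palato-alveolar /tʃ/ and /ʃ/ become [k] and [s] when no front vowel follows — gives [s].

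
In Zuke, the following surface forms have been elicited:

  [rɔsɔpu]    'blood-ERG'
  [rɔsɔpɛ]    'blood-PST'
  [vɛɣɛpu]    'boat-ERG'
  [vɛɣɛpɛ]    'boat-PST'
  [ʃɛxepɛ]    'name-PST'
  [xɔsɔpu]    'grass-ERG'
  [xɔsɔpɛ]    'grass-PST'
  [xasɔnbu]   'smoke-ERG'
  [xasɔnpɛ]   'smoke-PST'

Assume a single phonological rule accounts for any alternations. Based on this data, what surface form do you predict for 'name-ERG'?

The ERG morpheme has two allomorphs, [-bu] and [-pu].
The PST suffix, which begins with [p], is invariant after every stem; so [p] is not altered by any rule here.
So the underlying form is /-bu/, and voiced stops become voiceless after a vowel.
After 'name', which ends in a vowel, the suffix surfaces as [-pu], giving [ʃɛxepu].

[ʃɛxepu]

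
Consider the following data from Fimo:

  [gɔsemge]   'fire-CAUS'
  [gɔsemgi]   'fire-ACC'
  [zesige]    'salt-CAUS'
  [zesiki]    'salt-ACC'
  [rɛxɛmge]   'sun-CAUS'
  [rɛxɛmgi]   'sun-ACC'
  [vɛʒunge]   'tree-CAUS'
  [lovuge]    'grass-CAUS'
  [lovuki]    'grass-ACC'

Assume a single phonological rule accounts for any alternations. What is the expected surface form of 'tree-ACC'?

[vɛʒungi]

The ACC suffix surfaces as [-gi] and [-ki], depending on the final segment of the stem.
By contrast the CAUS suffix keeps its initial [g] throughout — that segment must be underlying.
So the underlying form is /-ki/, and voiceless stops become voiced after a nasal.
After 'tree', which ends in a nasal, the suffix surfaces as [-gi], giving [vɛʒungi].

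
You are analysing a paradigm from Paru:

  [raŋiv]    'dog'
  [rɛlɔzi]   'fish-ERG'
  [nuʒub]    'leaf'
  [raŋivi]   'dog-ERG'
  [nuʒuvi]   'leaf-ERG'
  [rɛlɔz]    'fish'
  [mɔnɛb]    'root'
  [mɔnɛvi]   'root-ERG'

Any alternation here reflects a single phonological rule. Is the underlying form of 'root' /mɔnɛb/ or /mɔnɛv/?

/mɔnɛb/

The stem for 'root' ends in [v] in [mɔnɛvi] but [b] in [mɔnɛb].
Compare 'dog', with invariant [v] in [raŋivi] and [raŋiv]: an analysis with underlying /v/ and a rule producing [b] in isolation would wrongly predict alternation here too.
The alternation reflects intervocalic spirantization: voiced stops become fricatives between vowels. /b/ is underlying.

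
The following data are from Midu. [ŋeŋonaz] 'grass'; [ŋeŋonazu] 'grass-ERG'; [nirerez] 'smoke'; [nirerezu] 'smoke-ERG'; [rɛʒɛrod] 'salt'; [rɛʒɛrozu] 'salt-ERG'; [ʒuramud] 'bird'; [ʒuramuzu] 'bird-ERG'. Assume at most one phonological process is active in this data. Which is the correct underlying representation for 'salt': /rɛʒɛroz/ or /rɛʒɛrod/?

/rɛʒɛrod/

In [rɛʒɛrod] and [rɛʒɛrozu] the final segment of 'salt' alternates: [d] ~ [z].
If /z/ were underlying and a rule turned it into [d] in isolation, 'grass' would also alternate; but it has [z] in both [ŋeŋonaz] and [ŋeŋonazu].
So /d/ is underlying, and a rule of intervocalic spirantization — voiced stops become fricatives between vowels — gives [z].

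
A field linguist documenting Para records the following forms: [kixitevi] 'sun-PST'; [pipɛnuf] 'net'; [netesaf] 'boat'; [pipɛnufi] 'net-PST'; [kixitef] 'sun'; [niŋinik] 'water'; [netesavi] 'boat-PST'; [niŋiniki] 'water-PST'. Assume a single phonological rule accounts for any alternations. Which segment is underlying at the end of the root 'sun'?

/v/

'sun' shows [v] ~ [f] at the end of the stem ([kixitevi] vs [kixitef]).
But 'net' keeps [f] in both environments ([pipɛnufi], [pipɛnuf]), so there is no rule changing /f/ to [v] before the PST suffix.
So /v/ is underlying, and a rule of word-final obstruent devoicing — voiced obstruents become voiceless word-finally — gives [f].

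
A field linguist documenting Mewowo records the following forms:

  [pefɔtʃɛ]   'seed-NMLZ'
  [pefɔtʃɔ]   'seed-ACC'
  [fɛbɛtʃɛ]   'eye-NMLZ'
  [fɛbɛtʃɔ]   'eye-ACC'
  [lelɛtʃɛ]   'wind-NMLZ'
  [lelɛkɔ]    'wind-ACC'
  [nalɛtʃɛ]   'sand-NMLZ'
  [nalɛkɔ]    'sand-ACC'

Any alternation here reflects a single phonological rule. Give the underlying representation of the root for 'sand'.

In [nalɛtʃɛ] and [nalɛkɔ] the final segment of 'sand' alternates: [tʃ] ~ [k].
The stem 'seed' ([pefɔtʃɛ], [pefɔtʃɔ]) shows [tʃ] unchanged in both environments, so [tʃ] cannot be basic with [k] derived before the ACC suffix.
The alternation reflects palatalization before a front vowel: /k/ becomes palato-alveolar [tʃ] before a front vowel. /k/ is underlying.
So 'sand' = /nalɛk/.

/nalɛk/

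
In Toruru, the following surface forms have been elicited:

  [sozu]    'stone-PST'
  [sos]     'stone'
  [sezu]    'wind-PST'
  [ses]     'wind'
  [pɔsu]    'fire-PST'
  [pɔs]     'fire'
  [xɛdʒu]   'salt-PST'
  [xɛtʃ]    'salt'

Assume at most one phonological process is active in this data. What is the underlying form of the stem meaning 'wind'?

The stem for 'wind' ends in [z] in [sezu] but [s] in [ses].
But 'fire' keeps [s] in both environments ([pɔsu], [pɔs]), so there is no rule changing /s/ to [z] before the PST suffix.
So /z/ is underlying, and a rule of word-final obstruent devoicing — voiced obstruents become voiceless word-finally — gives [s].

/sez/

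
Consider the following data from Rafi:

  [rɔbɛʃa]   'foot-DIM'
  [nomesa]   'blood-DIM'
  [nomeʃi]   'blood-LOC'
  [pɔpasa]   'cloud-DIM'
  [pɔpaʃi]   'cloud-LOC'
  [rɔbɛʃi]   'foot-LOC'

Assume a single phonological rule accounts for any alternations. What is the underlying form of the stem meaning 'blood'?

/nomes/

'blood' shows [ʃ] ~ [s] at the end of the stem ([nomeʃi] vs [nomesa]).
Compare 'foot', with invariant [ʃ] in [rɔbɛʃi] and [rɔbɛʃa]: an analysis with underlying /ʃ/ and a rule producing [s] before the DIM suffix would wrongly predict alternation here too.
The underlying segment must be /s/; /s/ becomes palato-alveolar [ʃ] before a front vowel, yielding [ʃ] there.
The underlying form of 'blood' is therefore /nomes/.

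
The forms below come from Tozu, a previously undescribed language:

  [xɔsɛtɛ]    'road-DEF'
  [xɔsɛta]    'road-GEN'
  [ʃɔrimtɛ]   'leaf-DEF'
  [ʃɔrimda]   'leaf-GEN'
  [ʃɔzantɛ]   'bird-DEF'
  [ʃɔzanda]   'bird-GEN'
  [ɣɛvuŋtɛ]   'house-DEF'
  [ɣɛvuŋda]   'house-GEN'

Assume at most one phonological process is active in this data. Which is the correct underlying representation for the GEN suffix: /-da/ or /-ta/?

/-da/

The GEN morpheme has two allomorphs, [-da] and [-ta].
The DEF suffix, which begins with [t], is invariant after every stem; so [t] is not altered by any rule here.
So the underlying form is /-da/, and voiced stops become voiceless after a vowel.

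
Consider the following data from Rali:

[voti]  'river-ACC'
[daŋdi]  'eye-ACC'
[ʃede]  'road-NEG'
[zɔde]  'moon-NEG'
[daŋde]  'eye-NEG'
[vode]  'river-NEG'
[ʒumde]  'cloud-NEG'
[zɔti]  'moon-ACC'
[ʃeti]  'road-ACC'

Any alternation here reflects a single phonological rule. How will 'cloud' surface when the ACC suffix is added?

[ʒumdi]

The ACC morpheme has two allomorphs, [-di] and [-ti].
The NEG suffix, which begins with [d], is invariant after every stem; so [d] is not altered by any rule here.
So the underlying form is /-ti/, and voiceless stops become voiced after a nasal.
After 'cloud', which ends in a nasal, the suffix surfaces as [-di], giving [ʒumdi].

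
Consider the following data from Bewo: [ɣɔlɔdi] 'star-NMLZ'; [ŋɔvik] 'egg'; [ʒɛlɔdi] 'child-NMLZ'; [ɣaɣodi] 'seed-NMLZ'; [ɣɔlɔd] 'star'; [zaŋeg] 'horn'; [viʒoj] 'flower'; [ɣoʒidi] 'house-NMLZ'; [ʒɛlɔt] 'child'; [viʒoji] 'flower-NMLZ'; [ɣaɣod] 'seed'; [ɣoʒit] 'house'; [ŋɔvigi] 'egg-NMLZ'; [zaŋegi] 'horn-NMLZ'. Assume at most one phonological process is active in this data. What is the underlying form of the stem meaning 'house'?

/ɣoʒit/

'house' shows [t] ~ [d] at the end of the stem ([ɣoʒit] vs [ɣoʒidi]).
If /d/ were underlying and a rule turned it into [t] in isolation, 'star' would also alternate; but it has [d] in both [ɣɔlɔd] and [ɣɔlɔdi].
The underlying segment must be /t/; voiceless stops become voiced between vowels, yielding [d] there.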